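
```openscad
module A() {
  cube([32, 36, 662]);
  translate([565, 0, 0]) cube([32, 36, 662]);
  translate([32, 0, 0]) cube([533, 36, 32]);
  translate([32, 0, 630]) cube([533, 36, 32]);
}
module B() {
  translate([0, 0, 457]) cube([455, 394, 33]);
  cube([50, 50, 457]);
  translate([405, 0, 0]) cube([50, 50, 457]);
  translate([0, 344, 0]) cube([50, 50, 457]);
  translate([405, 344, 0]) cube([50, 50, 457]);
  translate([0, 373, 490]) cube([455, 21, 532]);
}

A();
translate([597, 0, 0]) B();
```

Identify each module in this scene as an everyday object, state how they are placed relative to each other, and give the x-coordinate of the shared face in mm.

The picture frame's +x face and the chair's −x face are both at x = 597 mm.

A is a picture frame. B is a chair. The chair is against the picture frame's +x side, with their −y faces flush. The x-coordinate of the shared face is 597 mm.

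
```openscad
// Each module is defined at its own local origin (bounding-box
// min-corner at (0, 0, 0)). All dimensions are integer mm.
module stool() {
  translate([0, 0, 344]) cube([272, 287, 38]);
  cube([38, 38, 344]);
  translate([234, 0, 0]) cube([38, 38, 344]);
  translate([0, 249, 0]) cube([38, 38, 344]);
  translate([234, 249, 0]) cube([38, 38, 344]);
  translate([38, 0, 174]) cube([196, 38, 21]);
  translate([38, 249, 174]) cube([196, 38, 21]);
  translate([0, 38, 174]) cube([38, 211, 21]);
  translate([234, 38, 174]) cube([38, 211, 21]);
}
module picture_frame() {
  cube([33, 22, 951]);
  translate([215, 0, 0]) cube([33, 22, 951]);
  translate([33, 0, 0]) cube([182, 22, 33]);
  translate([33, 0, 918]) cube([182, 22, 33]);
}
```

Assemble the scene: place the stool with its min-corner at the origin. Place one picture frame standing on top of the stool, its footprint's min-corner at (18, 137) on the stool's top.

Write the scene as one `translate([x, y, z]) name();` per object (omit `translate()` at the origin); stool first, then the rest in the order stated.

stool();
translate([18, 137, 382]) picture_frame();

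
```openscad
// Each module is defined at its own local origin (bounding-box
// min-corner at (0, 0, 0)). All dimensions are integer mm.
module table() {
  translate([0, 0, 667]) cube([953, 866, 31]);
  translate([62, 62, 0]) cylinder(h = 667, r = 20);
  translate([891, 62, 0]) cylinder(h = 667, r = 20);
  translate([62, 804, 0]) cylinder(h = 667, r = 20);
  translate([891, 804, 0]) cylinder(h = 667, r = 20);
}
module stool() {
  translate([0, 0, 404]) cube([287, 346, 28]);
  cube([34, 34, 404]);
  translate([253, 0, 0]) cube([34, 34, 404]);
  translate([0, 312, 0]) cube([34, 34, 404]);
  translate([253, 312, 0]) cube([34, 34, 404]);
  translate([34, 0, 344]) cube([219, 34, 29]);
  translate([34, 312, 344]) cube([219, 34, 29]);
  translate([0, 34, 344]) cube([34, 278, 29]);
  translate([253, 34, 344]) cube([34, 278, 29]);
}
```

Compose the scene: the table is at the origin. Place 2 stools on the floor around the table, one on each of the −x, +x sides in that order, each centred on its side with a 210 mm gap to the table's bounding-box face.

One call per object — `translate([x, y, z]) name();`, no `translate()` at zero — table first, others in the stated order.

table();
translate([-497, 260, 0]) stool();
translate([1163, 260, 0]) stool();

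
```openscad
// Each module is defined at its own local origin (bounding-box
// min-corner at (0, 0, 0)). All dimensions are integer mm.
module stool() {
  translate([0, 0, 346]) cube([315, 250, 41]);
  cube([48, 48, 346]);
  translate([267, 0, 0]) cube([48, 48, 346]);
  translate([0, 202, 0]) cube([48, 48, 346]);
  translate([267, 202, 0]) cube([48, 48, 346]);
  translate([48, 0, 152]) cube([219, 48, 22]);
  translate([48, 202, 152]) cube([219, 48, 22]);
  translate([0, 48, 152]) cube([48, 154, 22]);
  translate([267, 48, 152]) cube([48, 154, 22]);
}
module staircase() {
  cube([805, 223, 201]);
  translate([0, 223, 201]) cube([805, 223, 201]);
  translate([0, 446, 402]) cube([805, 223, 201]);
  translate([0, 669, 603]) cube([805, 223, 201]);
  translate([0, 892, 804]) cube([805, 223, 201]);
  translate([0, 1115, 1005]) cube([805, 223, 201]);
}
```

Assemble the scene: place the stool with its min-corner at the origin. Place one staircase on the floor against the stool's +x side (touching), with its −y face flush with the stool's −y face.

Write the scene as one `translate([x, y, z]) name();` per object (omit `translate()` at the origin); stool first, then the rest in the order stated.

stool();
translate([315, 0, 0]) staircase();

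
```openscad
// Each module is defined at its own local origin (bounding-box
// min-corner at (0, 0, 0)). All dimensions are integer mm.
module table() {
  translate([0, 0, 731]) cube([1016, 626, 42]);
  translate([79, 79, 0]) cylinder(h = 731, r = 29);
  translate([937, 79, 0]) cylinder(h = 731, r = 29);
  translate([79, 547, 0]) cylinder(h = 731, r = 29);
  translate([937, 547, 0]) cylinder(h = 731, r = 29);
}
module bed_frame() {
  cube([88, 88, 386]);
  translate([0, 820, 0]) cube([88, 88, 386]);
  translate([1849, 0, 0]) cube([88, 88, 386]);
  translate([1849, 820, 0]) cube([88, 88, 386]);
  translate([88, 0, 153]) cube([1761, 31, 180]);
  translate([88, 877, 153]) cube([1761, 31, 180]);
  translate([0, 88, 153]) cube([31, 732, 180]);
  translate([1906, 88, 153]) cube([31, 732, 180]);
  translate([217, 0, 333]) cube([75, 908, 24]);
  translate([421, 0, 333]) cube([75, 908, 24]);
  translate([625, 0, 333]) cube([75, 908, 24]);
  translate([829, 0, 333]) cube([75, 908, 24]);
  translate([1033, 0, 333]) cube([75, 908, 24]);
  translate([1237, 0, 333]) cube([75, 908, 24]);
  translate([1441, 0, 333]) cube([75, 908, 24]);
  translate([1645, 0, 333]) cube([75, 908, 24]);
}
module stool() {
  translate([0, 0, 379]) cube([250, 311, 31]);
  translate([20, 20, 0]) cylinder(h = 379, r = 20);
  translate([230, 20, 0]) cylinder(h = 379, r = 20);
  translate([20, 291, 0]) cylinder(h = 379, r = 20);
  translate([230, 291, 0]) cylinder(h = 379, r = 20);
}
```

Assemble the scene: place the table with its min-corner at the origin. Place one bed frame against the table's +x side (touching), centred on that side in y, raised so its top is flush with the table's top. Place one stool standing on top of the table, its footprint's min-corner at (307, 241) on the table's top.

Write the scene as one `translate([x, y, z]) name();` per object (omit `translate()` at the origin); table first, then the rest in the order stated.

table();
translate([1016, -141, 387]) bed_frame();
translate([307, 241, 773]) stool();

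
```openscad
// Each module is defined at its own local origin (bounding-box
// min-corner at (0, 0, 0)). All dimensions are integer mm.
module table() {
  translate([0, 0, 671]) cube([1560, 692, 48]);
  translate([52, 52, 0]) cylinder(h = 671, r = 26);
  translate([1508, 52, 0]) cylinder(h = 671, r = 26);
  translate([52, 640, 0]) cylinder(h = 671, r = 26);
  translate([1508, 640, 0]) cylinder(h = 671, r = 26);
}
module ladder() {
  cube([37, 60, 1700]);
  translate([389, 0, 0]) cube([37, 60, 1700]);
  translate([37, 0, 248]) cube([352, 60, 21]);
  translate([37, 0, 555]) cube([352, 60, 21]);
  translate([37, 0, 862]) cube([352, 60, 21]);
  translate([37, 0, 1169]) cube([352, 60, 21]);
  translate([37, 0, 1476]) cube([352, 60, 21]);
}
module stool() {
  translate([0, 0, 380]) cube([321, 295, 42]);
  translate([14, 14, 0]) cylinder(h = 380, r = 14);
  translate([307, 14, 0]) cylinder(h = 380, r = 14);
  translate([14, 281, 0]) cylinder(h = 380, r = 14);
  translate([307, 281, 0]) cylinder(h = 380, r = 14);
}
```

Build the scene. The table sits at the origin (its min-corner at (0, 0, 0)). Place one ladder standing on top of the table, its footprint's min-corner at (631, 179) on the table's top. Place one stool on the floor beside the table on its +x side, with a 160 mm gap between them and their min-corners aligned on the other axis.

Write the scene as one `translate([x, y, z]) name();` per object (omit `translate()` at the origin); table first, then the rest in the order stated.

table();
translate([631, 179, 719]) ladder();
translate([1720, 0, 0]) stool();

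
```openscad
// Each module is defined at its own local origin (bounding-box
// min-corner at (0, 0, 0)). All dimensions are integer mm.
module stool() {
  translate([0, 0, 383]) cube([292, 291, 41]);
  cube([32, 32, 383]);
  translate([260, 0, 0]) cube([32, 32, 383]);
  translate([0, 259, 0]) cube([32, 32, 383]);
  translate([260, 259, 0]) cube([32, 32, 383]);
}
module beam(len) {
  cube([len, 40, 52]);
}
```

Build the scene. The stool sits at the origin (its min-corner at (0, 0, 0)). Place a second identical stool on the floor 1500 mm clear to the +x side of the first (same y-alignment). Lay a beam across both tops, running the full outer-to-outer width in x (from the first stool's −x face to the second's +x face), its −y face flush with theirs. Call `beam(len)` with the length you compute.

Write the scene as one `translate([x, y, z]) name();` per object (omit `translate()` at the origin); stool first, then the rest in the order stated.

stool();
translate([1792, 0, 0]) stool();
translate([0, 0, 424]) beam(2084);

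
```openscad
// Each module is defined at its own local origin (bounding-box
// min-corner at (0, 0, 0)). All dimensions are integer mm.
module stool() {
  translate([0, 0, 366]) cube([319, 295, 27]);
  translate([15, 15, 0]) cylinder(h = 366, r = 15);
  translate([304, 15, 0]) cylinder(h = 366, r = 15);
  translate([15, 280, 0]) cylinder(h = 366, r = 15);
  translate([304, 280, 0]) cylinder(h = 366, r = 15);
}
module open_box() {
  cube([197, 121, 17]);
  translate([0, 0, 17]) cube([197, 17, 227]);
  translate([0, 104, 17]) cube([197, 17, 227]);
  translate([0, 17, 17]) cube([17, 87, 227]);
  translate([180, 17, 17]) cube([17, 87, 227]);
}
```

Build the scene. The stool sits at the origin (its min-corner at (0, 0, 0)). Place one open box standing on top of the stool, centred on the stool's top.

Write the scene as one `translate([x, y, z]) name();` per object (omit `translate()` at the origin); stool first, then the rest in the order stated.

stool();
translate([61, 87, 393]) open_box();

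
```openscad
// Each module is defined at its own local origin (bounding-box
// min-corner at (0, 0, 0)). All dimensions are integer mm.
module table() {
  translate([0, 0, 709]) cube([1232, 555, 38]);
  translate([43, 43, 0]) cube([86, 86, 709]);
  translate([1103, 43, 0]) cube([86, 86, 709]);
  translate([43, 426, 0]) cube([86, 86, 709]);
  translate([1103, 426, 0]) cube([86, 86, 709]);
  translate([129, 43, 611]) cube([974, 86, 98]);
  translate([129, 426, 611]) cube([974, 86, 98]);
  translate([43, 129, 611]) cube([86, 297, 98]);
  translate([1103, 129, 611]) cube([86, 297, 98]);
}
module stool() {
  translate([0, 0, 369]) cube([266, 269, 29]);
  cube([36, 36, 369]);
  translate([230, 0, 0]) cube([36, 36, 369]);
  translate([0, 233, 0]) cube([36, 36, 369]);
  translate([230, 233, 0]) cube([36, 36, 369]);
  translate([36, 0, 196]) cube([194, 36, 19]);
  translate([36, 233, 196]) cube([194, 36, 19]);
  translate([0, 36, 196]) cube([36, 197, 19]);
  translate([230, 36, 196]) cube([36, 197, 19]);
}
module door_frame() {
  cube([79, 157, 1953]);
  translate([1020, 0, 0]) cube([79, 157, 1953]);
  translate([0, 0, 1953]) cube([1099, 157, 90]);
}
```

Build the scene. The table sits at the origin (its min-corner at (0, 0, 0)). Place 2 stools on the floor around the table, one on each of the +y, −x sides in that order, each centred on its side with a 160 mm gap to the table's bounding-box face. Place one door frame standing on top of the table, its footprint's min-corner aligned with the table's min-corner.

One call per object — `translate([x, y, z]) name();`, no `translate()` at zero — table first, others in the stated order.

table();
translate([483, 715, 0]) stool();
translate([-426, 143, 0]) stool();
translate([0, 0, 747]) door_frame();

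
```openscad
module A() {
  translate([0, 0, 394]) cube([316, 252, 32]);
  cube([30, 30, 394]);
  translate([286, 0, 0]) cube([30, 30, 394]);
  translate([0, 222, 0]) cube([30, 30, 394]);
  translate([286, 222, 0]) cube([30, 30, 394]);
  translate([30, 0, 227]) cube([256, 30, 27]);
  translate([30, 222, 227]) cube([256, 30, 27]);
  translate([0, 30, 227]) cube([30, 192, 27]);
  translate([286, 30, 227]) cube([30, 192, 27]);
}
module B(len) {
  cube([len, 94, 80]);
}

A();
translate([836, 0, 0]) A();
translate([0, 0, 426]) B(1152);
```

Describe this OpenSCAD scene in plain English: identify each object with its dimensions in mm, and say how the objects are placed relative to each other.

A is a simple wooden stool: a rectangular seat 316 mm (x) by 252 mm (y), 32 mm thick, top face at z = 426 mm, on four square legs, each 30×30 mm in cross-section. The legs rest on z = 0, each flush with a corner of the seat. Four stretchers, 30 mm wide and 27 mm tall, connect adjacent legs with their undersides at z = 227 mm, each running between the inner faces of the legs it joins and aligned with the legs' outer faces on the other axis.

B is a rectangular beam 1152 mm long (x), 94 mm deep (y), 80 mm thick (z).

The beam spans the tops of two stools placed 520 mm apart, resting at z = 426 mm.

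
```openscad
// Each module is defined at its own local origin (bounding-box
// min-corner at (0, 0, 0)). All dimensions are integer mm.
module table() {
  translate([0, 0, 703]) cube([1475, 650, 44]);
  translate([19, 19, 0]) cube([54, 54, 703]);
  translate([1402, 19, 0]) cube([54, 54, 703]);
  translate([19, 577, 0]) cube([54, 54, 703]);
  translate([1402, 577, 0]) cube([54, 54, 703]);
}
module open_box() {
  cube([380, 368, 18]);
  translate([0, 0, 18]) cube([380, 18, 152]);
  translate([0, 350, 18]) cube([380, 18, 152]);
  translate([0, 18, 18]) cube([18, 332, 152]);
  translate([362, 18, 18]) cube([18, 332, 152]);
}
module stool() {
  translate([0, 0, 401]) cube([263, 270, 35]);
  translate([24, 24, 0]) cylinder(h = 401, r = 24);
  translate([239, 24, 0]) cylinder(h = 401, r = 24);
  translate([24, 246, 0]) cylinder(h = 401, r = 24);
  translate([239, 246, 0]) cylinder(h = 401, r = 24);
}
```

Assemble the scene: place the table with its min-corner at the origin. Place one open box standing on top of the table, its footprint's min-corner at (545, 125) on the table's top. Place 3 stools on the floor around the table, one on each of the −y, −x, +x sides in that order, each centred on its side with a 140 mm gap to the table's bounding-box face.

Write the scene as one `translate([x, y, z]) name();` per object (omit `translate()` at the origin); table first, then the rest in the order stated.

table();
translate([545, 125, 747]) open_box();
translate([606, -410, 0]) stool();
translate([-403, 190, 0]) stool();
translate([1615, 190, 0]) stool();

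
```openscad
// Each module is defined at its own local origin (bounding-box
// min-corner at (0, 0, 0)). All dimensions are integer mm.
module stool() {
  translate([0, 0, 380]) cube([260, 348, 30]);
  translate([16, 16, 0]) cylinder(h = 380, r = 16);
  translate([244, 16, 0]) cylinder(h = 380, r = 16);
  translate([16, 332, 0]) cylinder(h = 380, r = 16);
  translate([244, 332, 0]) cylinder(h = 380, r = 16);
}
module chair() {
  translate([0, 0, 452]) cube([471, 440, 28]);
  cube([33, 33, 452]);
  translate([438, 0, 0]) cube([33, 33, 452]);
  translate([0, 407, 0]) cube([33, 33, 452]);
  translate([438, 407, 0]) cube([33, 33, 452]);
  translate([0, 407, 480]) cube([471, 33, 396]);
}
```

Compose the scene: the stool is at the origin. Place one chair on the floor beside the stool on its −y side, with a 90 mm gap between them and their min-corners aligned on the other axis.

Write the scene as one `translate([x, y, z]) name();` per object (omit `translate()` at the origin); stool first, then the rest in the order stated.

stool();
translate([0, -530, 0]) chair();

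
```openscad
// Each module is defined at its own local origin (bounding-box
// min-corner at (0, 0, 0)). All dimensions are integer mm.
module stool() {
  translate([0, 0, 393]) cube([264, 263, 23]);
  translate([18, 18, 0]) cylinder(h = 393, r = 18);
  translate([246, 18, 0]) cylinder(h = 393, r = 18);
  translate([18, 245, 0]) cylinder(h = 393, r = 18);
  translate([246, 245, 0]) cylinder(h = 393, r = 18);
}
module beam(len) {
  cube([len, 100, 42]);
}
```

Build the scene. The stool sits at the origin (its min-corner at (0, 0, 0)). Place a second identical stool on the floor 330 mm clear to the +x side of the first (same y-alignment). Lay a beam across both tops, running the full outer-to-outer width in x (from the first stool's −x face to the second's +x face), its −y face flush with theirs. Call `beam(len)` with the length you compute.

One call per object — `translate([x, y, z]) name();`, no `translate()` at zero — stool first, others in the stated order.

stool();
translate([594, 0, 0]) stool();
translate([0, 0, 416]) beam(858);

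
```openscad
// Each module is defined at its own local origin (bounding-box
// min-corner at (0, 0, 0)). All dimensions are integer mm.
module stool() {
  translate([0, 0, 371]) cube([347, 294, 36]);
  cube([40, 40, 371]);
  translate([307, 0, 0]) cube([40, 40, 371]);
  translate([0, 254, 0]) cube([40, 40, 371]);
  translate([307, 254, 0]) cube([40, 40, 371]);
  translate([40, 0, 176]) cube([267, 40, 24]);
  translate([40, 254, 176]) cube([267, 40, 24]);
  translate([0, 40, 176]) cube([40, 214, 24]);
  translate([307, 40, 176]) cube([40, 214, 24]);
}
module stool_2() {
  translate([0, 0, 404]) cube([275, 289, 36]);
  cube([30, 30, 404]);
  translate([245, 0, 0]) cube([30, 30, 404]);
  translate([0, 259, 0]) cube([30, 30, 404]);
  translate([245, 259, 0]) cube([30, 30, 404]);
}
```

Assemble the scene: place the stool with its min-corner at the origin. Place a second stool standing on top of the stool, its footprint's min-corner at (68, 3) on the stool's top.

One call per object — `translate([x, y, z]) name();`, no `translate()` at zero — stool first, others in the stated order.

stool();
translate([68, 3, 407]) stool_2();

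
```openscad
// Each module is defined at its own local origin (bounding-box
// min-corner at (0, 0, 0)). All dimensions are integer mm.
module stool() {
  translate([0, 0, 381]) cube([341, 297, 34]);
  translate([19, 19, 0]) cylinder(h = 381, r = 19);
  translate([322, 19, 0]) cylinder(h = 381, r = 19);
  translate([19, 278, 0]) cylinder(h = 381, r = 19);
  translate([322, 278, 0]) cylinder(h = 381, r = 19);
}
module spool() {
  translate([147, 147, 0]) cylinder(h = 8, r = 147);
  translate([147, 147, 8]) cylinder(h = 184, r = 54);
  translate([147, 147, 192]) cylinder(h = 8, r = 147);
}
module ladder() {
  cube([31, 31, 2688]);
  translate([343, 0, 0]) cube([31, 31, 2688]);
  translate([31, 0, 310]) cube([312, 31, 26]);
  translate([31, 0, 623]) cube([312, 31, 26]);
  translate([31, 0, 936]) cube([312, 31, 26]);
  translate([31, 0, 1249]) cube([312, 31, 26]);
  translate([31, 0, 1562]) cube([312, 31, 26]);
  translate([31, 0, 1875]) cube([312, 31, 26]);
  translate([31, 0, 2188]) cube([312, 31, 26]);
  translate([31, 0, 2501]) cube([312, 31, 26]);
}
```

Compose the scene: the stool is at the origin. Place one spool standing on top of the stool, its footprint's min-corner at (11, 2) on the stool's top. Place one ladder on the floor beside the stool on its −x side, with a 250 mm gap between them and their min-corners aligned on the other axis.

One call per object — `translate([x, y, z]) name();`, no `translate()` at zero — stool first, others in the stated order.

stool();
translate([11, 2, 415]) spool();
translate([-624, 0, 0]) ladder();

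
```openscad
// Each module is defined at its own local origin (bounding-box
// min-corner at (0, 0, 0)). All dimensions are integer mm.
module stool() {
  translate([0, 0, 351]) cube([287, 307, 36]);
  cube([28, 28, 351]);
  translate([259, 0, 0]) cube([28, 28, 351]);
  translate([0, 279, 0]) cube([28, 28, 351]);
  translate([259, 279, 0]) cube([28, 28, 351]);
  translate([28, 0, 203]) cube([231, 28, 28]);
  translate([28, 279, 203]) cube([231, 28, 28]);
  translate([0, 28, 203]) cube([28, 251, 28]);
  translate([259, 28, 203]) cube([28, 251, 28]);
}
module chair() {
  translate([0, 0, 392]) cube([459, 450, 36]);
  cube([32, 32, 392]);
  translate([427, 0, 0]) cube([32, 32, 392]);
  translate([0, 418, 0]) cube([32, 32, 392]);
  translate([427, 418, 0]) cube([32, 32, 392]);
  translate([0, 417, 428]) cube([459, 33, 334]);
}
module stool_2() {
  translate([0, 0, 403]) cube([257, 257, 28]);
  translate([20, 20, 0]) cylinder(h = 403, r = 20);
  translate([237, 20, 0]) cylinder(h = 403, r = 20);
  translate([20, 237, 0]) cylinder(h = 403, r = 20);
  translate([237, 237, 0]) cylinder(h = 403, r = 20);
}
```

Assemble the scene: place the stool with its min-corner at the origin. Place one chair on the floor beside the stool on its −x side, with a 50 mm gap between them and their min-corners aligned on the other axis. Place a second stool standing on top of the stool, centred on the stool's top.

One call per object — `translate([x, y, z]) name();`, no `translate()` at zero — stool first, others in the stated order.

stool();
translate([-509, 0, 0]) chair();
translate([15, 25, 387]) stool_2();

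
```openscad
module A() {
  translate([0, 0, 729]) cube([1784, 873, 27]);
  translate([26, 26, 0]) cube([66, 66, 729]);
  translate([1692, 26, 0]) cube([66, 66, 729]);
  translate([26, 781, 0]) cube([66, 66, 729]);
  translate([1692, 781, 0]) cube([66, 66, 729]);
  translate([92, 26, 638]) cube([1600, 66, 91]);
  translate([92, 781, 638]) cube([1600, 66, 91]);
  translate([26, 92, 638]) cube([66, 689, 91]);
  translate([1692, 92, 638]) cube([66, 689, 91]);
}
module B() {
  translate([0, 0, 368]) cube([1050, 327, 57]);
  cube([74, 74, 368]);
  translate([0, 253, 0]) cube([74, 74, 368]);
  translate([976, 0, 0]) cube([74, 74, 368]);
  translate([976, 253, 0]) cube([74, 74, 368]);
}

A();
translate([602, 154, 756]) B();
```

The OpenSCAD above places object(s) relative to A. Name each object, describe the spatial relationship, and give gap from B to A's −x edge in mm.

The bench's min-x is at 602; the table's min-x is 0; gap = 602 mm.

A is a table. B is a bench. The bench is on top of the table. The gap from the bench to the table's −x edge is 602 mm.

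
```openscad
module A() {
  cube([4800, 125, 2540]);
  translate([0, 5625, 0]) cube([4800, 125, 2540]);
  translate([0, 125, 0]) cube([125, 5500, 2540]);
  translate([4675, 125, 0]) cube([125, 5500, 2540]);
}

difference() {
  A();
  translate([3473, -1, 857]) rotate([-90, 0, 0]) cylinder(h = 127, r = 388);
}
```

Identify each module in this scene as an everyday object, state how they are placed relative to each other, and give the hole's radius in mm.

The subtracted cylinder has r = 388 mm.

A is a house frame. The house frame has a circular hole through its front wall. The hole's radius is 388 mm.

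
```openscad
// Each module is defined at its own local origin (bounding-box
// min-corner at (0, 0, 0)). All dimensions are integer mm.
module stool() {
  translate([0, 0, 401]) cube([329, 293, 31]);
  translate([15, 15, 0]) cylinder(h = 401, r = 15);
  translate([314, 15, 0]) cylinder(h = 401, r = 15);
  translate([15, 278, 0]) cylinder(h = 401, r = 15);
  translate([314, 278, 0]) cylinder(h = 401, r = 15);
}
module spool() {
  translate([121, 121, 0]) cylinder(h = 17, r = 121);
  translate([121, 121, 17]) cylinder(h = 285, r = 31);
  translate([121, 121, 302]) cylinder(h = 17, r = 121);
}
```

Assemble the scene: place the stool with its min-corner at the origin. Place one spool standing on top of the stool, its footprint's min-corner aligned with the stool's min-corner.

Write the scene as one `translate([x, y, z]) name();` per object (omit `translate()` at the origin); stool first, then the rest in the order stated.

stool();
translate([0, 0, 432]) spool();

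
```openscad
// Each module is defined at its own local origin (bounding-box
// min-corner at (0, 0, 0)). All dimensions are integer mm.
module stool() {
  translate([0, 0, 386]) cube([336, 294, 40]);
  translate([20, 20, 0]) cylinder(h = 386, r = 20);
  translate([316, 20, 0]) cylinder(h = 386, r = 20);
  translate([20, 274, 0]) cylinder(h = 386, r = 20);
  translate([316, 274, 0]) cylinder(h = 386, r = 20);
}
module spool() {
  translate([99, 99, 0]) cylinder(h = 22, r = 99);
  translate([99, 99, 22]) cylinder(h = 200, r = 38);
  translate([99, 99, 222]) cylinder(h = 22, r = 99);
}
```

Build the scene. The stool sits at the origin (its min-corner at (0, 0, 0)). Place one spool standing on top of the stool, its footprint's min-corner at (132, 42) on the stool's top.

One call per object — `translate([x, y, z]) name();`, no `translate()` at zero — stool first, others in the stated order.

stool();
translate([132, 42, 426]) spool();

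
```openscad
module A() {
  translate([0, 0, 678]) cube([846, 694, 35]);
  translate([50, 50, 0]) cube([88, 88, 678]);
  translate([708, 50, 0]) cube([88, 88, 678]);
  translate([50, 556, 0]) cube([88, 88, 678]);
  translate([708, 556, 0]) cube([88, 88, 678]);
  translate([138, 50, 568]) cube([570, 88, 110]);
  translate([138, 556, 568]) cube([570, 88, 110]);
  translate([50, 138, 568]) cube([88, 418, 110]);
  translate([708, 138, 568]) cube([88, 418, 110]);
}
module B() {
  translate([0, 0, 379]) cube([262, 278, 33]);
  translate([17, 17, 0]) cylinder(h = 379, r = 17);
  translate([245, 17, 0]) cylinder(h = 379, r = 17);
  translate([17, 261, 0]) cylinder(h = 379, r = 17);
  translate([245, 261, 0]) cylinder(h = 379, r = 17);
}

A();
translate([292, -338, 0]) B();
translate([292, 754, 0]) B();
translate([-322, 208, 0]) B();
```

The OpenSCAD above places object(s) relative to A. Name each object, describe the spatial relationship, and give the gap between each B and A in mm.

A is a table. B is a stool. Three stools sit around the table at the −y, +y, −x sides. The gap between each stool and the table is 60 mm.

Each stool's nearest face is 60 mm from the table's bounding box.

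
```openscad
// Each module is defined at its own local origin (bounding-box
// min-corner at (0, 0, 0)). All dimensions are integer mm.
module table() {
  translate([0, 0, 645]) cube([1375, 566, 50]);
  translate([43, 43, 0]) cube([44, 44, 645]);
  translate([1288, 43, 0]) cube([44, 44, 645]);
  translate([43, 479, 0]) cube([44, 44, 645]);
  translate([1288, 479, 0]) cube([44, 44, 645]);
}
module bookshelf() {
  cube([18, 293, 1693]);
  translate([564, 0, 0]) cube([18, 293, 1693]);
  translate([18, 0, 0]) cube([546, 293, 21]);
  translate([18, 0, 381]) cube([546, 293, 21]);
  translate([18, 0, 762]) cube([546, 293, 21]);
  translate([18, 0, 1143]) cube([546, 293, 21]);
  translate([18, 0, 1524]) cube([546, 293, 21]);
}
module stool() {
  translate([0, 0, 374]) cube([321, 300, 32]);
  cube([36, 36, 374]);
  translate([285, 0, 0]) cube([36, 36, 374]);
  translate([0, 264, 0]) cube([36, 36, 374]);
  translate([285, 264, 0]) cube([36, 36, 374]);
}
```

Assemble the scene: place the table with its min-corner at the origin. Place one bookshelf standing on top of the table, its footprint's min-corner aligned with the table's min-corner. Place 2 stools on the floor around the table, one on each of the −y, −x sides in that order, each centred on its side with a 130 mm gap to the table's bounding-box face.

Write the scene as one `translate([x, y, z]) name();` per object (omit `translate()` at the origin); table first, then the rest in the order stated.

table();
translate([0, 0, 695]) bookshelf();
translate([527, -430, 0]) stool();
translate([-451, 133, 0]) stool();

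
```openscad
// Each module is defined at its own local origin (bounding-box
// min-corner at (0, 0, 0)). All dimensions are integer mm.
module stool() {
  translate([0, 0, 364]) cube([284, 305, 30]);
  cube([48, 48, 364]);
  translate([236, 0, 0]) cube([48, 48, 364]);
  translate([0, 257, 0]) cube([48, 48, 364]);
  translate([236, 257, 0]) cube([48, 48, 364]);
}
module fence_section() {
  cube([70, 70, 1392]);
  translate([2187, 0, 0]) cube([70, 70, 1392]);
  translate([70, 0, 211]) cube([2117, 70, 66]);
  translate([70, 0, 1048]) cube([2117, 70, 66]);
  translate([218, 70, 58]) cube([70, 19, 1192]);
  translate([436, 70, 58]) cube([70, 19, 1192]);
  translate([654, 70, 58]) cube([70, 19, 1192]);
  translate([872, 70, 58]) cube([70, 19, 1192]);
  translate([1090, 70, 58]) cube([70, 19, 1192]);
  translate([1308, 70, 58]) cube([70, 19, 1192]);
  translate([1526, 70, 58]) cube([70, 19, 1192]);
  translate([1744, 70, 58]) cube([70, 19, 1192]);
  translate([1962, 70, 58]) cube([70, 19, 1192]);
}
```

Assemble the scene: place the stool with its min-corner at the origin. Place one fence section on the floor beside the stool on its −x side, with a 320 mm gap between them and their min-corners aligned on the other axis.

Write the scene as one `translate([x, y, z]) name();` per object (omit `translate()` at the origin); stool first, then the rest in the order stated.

stool();
translate([-2577, 0, 0]) fence_section();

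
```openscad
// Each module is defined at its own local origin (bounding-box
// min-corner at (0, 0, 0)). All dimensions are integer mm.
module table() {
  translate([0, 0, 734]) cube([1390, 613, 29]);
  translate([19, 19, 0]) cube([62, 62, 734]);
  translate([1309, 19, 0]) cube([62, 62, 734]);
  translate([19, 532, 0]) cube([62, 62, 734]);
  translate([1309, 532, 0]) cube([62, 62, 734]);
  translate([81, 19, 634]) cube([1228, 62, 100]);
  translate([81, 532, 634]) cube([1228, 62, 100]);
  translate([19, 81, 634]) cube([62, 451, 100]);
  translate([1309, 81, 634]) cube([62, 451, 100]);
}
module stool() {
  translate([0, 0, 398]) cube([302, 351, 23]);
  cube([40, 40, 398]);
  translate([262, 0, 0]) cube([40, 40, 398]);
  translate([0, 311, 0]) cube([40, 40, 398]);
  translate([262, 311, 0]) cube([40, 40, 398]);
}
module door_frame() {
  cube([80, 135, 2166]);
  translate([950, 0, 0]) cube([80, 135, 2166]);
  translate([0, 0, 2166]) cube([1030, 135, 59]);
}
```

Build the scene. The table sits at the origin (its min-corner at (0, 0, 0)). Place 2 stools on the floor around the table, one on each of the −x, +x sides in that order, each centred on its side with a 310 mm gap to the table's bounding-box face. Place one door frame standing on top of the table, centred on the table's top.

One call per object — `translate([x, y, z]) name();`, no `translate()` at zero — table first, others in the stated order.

table();
translate([-612, 131, 0]) stool();
translate([1700, 131, 0]) stool();
translate([180, 239, 763]) door_frame();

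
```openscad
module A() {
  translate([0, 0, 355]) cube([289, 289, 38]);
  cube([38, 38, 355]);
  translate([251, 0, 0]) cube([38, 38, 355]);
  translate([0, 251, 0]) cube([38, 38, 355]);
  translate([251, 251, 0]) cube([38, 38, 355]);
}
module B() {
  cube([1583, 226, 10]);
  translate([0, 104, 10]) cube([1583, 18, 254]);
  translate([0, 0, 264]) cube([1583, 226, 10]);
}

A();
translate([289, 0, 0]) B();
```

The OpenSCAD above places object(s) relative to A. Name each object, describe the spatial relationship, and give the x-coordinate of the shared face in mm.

The stool's +x face and the I-beam's −x face are both at x = 289 mm.

A is a stool. B is an I-beam. The I-beam is against the stool's +x side, with their −y faces flush. The x-coordinate of the shared face is 289 mm.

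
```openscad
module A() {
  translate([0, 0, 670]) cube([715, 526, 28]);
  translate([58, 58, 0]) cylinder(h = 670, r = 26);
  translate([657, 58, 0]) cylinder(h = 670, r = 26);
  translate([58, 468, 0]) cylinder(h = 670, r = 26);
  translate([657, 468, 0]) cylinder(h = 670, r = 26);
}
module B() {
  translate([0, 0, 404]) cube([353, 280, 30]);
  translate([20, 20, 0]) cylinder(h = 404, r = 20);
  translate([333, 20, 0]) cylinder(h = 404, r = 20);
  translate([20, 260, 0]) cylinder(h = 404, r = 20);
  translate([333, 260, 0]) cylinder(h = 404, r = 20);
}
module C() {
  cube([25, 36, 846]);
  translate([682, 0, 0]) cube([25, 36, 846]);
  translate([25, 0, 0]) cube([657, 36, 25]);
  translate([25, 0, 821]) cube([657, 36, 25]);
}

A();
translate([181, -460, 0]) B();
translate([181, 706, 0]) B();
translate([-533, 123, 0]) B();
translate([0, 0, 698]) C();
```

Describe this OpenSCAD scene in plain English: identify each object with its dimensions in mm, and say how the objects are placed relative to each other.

A is a rectangular dining table. The top is 715×526×28 mm with its upper surface at z = 698 mm. It stands on four round legs of 52 mm diameter, each leg's bounding box inset 32 mm from the nearest pair of top edges, running from the floor to the underside of the top.

B is a four-legged stool. The seat is 353×280 mm, 30 mm thick, top at z = 434 mm. It stands on four round legs, each 40 mm in diameter, from z = 0 to the seat underside, each leg's axis is inset half a diameter from the nearest pair of seat edges (so the leg's bounding box is flush with the corner).

C is a rectangular picture frame lying in the x–z plane (depth along y). The opening is 657 mm wide (x) by 796 mm tall (z), surrounded by a border 25 mm wide on all four sides. The frame is 36 mm deep and is made of two full-height vertical stiles with two horizontal rails fitted between them.

Three stools sit around the table at the −y, +y, −x sides. The picture frame is on top of the table.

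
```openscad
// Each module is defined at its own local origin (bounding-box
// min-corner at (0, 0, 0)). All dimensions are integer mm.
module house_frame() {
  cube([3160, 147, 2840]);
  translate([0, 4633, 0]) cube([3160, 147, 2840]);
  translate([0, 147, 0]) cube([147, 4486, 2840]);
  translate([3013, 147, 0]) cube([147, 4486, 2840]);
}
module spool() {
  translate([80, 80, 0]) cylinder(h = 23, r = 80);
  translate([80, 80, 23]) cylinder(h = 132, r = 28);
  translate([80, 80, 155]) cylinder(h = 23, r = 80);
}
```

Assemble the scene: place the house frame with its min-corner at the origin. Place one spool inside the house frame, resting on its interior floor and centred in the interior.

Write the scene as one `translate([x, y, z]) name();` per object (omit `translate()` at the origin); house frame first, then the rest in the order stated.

house_frame();
translate([1500, 2310, 0]) spool();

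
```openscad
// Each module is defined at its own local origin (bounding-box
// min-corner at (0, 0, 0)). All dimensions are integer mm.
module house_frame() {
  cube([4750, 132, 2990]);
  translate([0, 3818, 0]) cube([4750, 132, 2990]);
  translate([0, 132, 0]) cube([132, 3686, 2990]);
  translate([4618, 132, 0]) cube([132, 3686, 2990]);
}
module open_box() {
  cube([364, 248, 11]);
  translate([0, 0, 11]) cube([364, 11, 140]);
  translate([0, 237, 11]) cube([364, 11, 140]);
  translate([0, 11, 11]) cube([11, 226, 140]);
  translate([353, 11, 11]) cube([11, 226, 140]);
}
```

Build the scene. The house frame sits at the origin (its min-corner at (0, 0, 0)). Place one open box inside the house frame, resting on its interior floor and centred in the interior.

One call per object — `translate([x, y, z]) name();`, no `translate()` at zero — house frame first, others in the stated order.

house_frame();
translate([2193, 1851, 0]) open_box();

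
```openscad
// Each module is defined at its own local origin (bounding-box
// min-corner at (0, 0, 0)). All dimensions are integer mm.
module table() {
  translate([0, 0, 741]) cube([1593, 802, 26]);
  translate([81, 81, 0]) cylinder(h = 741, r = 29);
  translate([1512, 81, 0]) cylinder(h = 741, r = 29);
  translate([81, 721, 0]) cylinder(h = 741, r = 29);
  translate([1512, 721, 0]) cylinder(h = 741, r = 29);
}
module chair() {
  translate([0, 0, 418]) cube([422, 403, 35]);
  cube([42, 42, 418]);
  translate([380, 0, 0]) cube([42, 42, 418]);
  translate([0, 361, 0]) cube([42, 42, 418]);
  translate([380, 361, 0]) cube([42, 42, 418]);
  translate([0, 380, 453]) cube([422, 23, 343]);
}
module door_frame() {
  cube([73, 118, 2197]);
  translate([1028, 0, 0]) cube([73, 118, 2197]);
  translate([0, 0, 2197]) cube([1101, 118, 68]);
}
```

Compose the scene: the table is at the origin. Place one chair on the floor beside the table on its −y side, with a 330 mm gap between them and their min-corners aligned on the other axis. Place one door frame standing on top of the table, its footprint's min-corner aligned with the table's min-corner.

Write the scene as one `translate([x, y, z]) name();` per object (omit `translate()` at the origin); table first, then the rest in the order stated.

table();
translate([0, -733, 0]) chair();
translate([0, 0, 767]) door_frame();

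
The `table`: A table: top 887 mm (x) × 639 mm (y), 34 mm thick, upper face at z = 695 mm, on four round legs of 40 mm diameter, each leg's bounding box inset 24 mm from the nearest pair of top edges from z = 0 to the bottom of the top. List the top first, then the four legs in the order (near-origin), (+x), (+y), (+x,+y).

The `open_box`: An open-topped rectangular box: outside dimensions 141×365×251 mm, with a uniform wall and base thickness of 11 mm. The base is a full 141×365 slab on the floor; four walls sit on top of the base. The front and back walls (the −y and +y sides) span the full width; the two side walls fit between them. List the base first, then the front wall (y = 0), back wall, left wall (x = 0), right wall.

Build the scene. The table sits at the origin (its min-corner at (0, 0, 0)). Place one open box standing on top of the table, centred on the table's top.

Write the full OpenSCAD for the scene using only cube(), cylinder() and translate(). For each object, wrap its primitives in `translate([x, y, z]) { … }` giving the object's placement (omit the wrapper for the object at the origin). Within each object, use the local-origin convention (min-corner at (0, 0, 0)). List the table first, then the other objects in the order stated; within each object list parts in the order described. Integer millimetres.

translate([0, 0, 661]) cube([887, 639, 34]);
translate([44, 44, 0]) cylinder(h = 661, r = 20);
translate([843, 44, 0]) cylinder(h = 661, r = 20);
translate([44, 595, 0]) cylinder(h = 661, r = 20);
translate([843, 595, 0]) cylinder(h = 661, r = 20);
translate([373, 137, 695]) {
  cube([141, 365, 11]);
  translate([0, 0, 11]) cube([141, 11, 240]);
  translate([0, 354, 11]) cube([141, 11, 240]);
  translate([0, 11, 11]) cube([11, 343, 240]);
  translate([130, 11, 11]) cube([11, 343, 240]);
}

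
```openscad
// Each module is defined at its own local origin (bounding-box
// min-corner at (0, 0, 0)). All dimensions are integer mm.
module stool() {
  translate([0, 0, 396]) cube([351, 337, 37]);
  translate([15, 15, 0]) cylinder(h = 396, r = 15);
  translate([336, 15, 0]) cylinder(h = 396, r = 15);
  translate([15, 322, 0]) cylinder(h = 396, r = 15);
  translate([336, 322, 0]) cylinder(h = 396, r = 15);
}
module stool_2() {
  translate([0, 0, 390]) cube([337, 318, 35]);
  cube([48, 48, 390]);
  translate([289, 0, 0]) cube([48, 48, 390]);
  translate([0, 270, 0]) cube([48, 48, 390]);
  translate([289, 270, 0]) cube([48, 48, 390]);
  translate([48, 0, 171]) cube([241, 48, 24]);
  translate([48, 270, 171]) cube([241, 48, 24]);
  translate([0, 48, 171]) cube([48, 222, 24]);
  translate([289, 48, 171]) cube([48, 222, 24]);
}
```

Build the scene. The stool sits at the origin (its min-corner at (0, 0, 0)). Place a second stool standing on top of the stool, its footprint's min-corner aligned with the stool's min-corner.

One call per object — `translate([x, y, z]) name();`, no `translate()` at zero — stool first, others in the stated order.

stool();
translate([0, 0, 433]) stool_2();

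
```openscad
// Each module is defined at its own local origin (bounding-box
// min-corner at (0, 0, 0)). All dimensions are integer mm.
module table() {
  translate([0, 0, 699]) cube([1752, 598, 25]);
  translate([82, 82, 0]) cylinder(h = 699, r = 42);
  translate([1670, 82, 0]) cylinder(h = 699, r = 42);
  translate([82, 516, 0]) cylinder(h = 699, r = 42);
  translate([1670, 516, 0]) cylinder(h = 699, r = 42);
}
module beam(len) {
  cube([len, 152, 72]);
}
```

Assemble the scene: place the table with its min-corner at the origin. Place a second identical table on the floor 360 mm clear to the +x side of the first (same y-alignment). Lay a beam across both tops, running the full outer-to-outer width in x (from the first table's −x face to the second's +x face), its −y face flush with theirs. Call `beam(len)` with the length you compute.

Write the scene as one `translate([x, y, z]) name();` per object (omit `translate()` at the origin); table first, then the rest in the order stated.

table();
translate([2112, 0, 0]) table();
translate([0, 0, 724]) beam(3864);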